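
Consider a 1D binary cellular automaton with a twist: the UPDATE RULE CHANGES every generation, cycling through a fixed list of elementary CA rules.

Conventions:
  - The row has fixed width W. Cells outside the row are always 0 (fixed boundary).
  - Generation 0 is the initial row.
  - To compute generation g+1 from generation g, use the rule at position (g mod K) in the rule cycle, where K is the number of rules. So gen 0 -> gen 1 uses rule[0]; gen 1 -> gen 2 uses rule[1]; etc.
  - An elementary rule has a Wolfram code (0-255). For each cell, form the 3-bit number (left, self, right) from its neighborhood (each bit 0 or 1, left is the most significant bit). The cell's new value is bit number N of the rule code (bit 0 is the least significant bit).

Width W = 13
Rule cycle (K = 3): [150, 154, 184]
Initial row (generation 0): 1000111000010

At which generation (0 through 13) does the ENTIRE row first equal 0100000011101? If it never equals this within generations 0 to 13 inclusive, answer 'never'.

Gen 0: 1000111000010
Gen 1 (rule 150): 1101010100111
Gen 2 (rule 154): 1000000011110
Gen 3 (rule 184): 0100000011101
Gen 4 (rule 150): 1110000101001
Gen 5 (rule 154): 1101001000110
Gen 6 (rule 184): 1010100100101
Gen 7 (rule 150): 1010111111101
Gen 8 (rule 154): 0000111111000
Gen 9 (rule 184): 0000111110100
Gen 10 (rule 150): 0001011100110
Gen 11 (rule 154): 0010011011101
Gen 12 (rule 184): 0001010111010
Gen 13 (rule 150): 0011010010011

Answer: 3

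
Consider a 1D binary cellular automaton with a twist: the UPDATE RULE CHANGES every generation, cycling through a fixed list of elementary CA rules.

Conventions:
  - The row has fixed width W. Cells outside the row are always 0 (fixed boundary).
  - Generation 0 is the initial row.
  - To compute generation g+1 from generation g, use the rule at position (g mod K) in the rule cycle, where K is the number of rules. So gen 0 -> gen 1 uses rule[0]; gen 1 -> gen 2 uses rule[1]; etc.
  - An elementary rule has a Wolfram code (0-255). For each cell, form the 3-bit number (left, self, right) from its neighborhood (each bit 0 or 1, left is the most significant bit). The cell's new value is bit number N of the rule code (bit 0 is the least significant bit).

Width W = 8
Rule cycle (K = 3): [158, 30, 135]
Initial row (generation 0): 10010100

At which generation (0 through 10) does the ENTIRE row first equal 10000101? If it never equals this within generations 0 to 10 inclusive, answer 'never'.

Gen 0: 10010100
Gen 1 (rule 158): 11110110
Gen 2 (rule 30): 10000101
Gen 3 (rule 135): 10111101
Gen 4 (rule 158): 10111001
Gen 5 (rule 30): 10100111
Gen 6 (rule 135): 10101010
Gen 7 (rule 158): 10101011
Gen 8 (rule 30): 10101010
Gen 9 (rule 135): 10101010
Gen 10 (rule 158): 10101011

Answer: 2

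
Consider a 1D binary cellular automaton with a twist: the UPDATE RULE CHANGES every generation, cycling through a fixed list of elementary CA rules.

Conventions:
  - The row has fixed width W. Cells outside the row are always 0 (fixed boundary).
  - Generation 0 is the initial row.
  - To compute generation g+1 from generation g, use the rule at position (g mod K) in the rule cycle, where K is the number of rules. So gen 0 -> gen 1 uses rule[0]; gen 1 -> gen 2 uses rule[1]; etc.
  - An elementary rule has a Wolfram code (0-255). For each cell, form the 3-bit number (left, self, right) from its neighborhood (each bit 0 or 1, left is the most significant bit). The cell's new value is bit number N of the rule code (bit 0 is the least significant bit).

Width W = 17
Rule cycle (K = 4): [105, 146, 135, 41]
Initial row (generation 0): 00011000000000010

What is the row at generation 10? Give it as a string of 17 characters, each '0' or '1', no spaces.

Gen 0: 00011000000000010
Gen 1 (rule 105): 11011011111111000
Gen 2 (rule 146): 00000001111110100
Gen 3 (rule 135): 11111110111100101
Gen 4 (rule 41): 10000001100000010
Gen 5 (rule 105): 00111101101111000
Gen 6 (rule 146): 01011000000110100
Gen 7 (rule 135): 11000011111000101
Gen 8 (rule 41): 10011010000010010
Gen 9 (rule 105): 00011100111000000
Gen 10 (rule 146): 00101011010100000

Answer: 00101011010100000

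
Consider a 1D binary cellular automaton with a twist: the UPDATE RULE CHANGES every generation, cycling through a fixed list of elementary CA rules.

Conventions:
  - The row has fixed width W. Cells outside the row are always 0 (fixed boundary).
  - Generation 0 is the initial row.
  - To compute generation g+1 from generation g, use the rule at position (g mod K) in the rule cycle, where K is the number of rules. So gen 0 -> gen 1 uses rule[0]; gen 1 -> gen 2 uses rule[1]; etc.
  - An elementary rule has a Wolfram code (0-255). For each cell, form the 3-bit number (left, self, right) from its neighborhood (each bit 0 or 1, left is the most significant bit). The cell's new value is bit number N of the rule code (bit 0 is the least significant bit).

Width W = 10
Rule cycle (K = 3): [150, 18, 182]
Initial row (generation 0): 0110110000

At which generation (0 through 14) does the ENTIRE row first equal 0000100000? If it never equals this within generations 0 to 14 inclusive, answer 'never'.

Gen 0: 0110110000
Gen 1 (rule 150): 1000001000
Gen 2 (rule 18): 0100010100
Gen 3 (rule 182): 1110111110
Gen 4 (rule 150): 0100011101
Gen 5 (rule 18): 1010100000
Gen 6 (rule 182): 1111110000
Gen 7 (rule 150): 0111101000
Gen 8 (rule 18): 1000000100
Gen 9 (rule 182): 1100001110
Gen 10 (rule 150): 0010010101
Gen 11 (rule 18): 0101100000
Gen 12 (rule 182): 1110010000
Gen 13 (rule 150): 0101111000
Gen 14 (rule 18): 1000000100

Answer: never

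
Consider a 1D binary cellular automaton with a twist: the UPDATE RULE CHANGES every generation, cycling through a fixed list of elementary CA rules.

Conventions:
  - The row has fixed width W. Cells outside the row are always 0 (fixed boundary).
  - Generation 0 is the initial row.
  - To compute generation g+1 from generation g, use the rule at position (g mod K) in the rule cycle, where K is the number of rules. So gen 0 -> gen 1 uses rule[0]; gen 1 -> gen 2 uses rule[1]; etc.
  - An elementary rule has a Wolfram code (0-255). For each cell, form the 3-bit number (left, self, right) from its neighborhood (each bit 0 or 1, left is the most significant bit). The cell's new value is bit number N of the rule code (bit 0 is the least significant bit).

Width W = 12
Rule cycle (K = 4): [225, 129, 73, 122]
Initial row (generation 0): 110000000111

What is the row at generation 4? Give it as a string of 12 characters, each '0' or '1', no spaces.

Answer: 101101011001

Derivation:
Gen 0: 110000000111
Gen 1 (rule 225): 010111110011
Gen 2 (rule 129): 000011100000
Gen 3 (rule 73): 111010101111
Gen 4 (rule 122): 101101011001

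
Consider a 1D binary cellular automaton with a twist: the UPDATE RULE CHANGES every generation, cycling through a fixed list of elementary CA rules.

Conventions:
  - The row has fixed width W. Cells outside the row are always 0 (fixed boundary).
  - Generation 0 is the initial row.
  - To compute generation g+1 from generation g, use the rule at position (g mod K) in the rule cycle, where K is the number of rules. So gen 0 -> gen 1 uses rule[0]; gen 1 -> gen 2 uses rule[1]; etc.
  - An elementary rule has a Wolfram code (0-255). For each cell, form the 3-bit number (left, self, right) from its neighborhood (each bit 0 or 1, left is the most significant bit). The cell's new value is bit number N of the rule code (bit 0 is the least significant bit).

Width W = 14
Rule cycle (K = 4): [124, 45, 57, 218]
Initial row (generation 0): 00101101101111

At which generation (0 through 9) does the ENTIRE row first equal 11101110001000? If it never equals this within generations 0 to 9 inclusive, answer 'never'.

Gen 0: 00101101101111
Gen 1 (rule 124): 00111111111001
Gen 2 (rule 45): 10100000000001
Gen 3 (rule 57): 01011111111100
Gen 4 (rule 218): 10011111111110
Gen 5 (rule 124): 11010000000011
Gen 6 (rule 45): 10110111111010
Gen 7 (rule 57): 01101100000101
Gen 8 (rule 218): 11101110001000
Gen 9 (rule 124): 10111011001100

Answer: 8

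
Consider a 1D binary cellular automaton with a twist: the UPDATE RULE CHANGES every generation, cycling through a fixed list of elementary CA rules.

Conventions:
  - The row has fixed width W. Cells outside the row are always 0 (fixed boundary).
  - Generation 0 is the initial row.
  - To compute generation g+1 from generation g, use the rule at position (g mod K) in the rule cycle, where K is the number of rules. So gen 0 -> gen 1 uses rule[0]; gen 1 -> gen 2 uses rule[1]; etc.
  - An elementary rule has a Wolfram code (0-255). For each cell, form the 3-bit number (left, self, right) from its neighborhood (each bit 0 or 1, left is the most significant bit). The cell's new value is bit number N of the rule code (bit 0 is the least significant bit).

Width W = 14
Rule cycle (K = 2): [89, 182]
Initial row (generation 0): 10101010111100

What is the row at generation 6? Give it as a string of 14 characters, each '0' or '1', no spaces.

Gen 0: 10101010111100
Gen 1 (rule 89): 00000000100111
Gen 2 (rule 182): 00000001111010
Gen 3 (rule 89): 11111101001001
Gen 4 (rule 182): 01111011111111
Gen 5 (rule 89): 01001010000001
Gen 6 (rule 182): 11111111000011

Answer: 11111111000011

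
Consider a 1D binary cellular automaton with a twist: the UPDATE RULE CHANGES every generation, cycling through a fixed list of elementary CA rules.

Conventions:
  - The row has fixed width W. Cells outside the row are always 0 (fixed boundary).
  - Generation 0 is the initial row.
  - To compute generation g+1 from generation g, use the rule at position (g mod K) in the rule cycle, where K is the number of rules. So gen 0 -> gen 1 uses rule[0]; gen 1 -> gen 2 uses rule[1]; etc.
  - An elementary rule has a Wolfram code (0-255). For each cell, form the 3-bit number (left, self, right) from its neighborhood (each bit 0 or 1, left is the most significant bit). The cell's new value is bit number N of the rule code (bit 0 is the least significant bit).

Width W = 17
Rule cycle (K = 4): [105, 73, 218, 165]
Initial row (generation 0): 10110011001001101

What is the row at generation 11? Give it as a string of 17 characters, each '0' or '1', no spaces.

Answer: 00111000000000111

Derivation:
Gen 0: 10110011001001101
Gen 1 (rule 105): 01110011000001110
Gen 2 (rule 73): 01010011011101010
Gen 3 (rule 218): 10001111011100001
Gen 4 (rule 165): 10100110101001101
Gen 5 (rule 105): 01000111010001110
Gen 6 (rule 73): 00010101000101010
Gen 7 (rule 218): 00100000101000001
Gen 8 (rule 165): 10101110111011101
Gen 9 (rule 105): 01011011101110110
Gen 10 (rule 73): 00011010101010110
Gen 11 (rule 218): 00111000000000111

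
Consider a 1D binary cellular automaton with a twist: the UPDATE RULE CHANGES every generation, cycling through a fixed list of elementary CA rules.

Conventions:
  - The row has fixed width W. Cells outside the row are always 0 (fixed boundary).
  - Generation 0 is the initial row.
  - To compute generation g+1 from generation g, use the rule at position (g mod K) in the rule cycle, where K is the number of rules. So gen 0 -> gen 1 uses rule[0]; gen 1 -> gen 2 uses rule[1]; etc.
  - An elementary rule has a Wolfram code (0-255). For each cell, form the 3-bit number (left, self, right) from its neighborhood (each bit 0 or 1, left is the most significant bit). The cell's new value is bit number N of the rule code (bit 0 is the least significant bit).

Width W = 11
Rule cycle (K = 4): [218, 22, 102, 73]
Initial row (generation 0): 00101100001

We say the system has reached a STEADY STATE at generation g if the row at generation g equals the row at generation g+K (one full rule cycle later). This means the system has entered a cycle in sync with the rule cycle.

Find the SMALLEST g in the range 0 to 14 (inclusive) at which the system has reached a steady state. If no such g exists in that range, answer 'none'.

Answer: 14

Derivation:
Gen 0: 00101100001
Gen 1 (rule 218): 01001110010
Gen 2 (rule 22): 11110001111
Gen 3 (rule 102): 00010010001
Gen 4 (rule 73): 11000000100
Gen 5 (rule 218): 11100001010
Gen 6 (rule 22): 00010011011
Gen 7 (rule 102): 00110101101
Gen 8 (rule 73): 10110001100
Gen 9 (rule 218): 00111011110
Gen 10 (rule 22): 01000000001
Gen 11 (rule 102): 11000000011
Gen 12 (rule 73): 11011111011
Gen 13 (rule 218): 11011111011
Gen 14 (rule 22): 00000000000
Gen 15 (rule 102): 00000000000
Gen 16 (rule 73): 11111111111
Gen 17 (rule 218): 11111111111
Gen 18 (rule 22): 00000000000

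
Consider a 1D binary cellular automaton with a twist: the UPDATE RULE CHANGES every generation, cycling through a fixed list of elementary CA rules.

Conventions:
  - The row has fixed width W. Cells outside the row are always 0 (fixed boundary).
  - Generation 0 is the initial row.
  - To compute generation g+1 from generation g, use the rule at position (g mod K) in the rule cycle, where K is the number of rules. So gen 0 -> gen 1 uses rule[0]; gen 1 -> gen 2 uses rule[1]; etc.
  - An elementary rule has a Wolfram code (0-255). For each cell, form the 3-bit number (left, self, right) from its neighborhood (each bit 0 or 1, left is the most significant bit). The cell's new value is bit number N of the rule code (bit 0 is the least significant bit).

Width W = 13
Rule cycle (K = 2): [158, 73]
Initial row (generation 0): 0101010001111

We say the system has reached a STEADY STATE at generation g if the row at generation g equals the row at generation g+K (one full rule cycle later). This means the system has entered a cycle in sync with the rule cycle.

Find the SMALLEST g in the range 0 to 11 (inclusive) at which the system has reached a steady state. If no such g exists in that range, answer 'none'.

Gen 0: 0101010001111
Gen 1 (rule 158): 1101011011110
Gen 2 (rule 73): 1100011010010
Gen 3 (rule 158): 1010110011111
Gen 4 (rule 73): 0000110010001
Gen 5 (rule 158): 0001101111011
Gen 6 (rule 73): 1101101001011
Gen 7 (rule 158): 1001001111010
Gen 8 (rule 73): 0000001001000
Gen 9 (rule 158): 0000011111100
Gen 10 (rule 73): 1111010000101
Gen 11 (rule 158): 1110011001101
Gen 12 (rule 73): 1010011001100
Gen 13 (rule 158): 1011110111010

Answer: none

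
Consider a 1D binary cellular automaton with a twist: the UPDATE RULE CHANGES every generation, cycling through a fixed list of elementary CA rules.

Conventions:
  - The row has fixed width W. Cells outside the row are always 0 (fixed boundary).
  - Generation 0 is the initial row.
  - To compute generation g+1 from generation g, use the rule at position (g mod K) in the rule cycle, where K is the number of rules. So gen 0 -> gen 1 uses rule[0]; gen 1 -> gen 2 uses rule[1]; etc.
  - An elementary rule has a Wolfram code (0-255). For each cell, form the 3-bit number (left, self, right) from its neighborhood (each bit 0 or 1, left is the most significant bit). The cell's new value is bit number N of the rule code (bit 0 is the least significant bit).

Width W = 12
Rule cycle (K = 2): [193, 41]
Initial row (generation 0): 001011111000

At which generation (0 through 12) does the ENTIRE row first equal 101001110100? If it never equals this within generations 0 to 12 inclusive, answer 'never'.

Answer: 8

Derivation:
Gen 0: 001011111000
Gen 1 (rule 193): 100001111011
Gen 2 (rule 41): 001101000110
Gen 3 (rule 193): 100100010010
Gen 4 (rule 41): 000001000000
Gen 5 (rule 193): 111100011111
Gen 6 (rule 41): 100001010000
Gen 7 (rule 193): 001100000111
Gen 8 (rule 41): 101001110100
Gen 9 (rule 193): 000000110001
Gen 10 (rule 41): 111110100100
Gen 11 (rule 193): 011110000001
Gen 12 (rule 41): 010000111100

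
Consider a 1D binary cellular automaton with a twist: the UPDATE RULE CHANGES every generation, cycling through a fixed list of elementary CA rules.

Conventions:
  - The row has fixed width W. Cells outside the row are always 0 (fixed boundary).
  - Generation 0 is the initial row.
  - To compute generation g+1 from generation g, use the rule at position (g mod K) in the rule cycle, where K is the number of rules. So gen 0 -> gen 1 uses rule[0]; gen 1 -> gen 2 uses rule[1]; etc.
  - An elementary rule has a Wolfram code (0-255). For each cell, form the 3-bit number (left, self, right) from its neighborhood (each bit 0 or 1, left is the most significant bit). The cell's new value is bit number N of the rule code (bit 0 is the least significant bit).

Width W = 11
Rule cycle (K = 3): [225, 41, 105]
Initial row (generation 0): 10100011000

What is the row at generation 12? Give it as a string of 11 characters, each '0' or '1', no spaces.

Gen 0: 10100011000
Gen 1 (rule 225): 01001001011
Gen 2 (rule 41): 00000000110
Gen 3 (rule 105): 11111110110
Gen 4 (rule 225): 01111111010
Gen 5 (rule 41): 01000000100
Gen 6 (rule 105): 00011110001
Gen 7 (rule 225): 11001110100
Gen 8 (rule 41): 10001001001
Gen 9 (rule 105): 00100000000
Gen 10 (rule 225): 10001111111
Gen 11 (rule 41): 00101000000
Gen 12 (rule 105): 10010011111

Answer: 10010011111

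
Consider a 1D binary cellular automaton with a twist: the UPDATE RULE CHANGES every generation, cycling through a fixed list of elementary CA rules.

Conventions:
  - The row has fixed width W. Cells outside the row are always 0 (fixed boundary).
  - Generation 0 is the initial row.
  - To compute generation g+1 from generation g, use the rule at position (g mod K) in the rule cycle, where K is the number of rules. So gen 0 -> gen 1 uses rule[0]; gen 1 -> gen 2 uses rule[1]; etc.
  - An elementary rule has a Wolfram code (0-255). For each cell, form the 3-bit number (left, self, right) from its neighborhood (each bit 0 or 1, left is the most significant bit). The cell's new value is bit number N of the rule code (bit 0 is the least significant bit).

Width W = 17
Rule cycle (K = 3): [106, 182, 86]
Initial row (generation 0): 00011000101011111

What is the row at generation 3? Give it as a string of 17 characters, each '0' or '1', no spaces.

Answer: 11010000001111001

Derivation:
Gen 0: 00011000101011111
Gen 1 (rule 106): 00111001010110001
Gen 2 (rule 182): 01010111111001011
Gen 3 (rule 86): 11010000001111001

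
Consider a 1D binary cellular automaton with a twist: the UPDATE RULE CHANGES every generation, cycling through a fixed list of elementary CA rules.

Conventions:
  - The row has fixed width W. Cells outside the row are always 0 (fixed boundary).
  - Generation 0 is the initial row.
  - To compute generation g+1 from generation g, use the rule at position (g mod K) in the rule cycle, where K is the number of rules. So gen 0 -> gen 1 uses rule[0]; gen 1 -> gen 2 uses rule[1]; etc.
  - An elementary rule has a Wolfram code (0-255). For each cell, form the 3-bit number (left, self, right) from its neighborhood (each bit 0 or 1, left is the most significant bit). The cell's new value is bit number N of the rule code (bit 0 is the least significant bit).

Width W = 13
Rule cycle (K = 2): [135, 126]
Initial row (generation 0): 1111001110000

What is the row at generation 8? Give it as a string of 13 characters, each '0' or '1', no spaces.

Gen 0: 1111001110000
Gen 1 (rule 135): 0110010100111
Gen 2 (rule 126): 1111111111101
Gen 3 (rule 135): 0111111111001
Gen 4 (rule 126): 1100000001111
Gen 5 (rule 135): 0001111110110
Gen 6 (rule 126): 0011000011111
Gen 7 (rule 135): 1100011101110
Gen 8 (rule 126): 1110110111011

Answer: 1110110111011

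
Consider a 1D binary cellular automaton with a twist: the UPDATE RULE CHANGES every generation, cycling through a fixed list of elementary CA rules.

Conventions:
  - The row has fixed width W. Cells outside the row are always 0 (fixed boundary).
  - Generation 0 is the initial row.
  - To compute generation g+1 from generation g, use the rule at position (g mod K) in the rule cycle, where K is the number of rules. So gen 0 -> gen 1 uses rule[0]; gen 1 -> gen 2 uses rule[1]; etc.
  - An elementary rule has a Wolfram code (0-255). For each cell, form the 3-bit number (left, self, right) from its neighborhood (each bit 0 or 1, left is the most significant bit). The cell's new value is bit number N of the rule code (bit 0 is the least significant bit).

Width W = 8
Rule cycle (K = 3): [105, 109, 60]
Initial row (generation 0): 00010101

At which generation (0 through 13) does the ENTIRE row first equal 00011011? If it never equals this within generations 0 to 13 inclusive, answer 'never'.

Gen 0: 00010101
Gen 1 (rule 105): 11001010
Gen 2 (rule 109): 11001110
Gen 3 (rule 60): 10101001
Gen 4 (rule 105): 01010000
Gen 5 (rule 109): 01110111
Gen 6 (rule 60): 01001100
Gen 7 (rule 105): 00001101
Gen 8 (rule 109): 11101111
Gen 9 (rule 60): 10011000
Gen 10 (rule 105): 00011011
Gen 11 (rule 109): 11011111
Gen 12 (rule 60): 10110000
Gen 13 (rule 105): 01110111

Answer: 10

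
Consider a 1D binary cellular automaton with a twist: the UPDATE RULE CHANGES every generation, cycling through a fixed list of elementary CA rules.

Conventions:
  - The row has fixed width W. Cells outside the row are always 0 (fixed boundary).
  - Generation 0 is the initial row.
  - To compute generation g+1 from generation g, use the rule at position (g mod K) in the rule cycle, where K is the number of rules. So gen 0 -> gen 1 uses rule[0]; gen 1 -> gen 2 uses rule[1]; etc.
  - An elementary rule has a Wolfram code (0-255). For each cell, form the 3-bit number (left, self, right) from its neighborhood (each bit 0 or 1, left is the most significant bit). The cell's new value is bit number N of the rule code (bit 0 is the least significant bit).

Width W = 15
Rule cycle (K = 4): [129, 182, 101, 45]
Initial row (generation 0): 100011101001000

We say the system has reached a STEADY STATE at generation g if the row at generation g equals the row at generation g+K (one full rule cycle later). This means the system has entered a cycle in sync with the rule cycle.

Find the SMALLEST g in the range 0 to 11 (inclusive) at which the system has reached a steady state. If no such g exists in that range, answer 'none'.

Answer: none

Derivation:
Gen 0: 100011101001000
Gen 1 (rule 129): 001001000000011
Gen 2 (rule 182): 011111100000100
Gen 3 (rule 101): 000000101110101
Gen 4 (rule 45): 111110111001111
Gen 5 (rule 129): 011100010000110
Gen 6 (rule 182): 101010111001001
Gen 7 (rule 101): 111111001001001
Gen 8 (rule 45): 100000001001001
Gen 9 (rule 129): 001111100000000
Gen 10 (rule 182): 010111010000000
Gen 11 (rule 101): 011001110111111
Gen 12 (rule 45): 010001001100000
Gen 13 (rule 129): 000100000001111
Gen 14 (rule 182): 001110000010110
Gen 15 (rule 101): 100010111011010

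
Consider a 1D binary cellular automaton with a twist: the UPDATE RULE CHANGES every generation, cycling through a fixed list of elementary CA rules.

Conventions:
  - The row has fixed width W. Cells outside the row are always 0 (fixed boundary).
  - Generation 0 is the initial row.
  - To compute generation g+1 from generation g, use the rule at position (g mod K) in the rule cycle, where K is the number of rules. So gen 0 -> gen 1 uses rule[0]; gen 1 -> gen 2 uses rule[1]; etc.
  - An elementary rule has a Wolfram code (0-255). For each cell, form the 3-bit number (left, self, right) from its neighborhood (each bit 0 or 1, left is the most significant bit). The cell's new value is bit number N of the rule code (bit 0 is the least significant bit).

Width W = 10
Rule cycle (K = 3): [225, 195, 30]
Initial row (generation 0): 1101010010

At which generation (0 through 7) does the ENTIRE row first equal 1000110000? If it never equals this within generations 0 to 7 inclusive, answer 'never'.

Gen 0: 1101010010
Gen 1 (rule 225): 0110100000
Gen 2 (rule 195): 1010001111
Gen 3 (rule 30): 1011011000
Gen 4 (rule 225): 0101101011
Gen 5 (rule 195): 1000100001
Gen 6 (rule 30): 1101110011
Gen 7 (rule 225): 0110110001

Answer: never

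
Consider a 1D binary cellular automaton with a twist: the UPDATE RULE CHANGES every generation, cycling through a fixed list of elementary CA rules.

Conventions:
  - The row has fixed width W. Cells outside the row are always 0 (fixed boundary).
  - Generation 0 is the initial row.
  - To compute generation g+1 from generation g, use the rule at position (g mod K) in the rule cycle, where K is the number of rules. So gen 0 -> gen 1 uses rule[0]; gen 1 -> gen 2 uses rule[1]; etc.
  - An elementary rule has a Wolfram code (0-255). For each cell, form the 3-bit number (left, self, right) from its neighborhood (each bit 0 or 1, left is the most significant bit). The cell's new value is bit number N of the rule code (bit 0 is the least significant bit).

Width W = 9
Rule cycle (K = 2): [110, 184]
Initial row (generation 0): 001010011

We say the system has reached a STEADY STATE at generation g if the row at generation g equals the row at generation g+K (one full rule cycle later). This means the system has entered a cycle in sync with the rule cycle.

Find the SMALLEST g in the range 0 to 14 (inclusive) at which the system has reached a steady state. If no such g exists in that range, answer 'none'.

Gen 0: 001010011
Gen 1 (rule 110): 011110111
Gen 2 (rule 184): 011101110
Gen 3 (rule 110): 110111010
Gen 4 (rule 184): 101110101
Gen 5 (rule 110): 111011111
Gen 6 (rule 184): 110111110
Gen 7 (rule 110): 111100010
Gen 8 (rule 184): 111010001
Gen 9 (rule 110): 101110011
Gen 10 (rule 184): 011101010
Gen 11 (rule 110): 110111110
Gen 12 (rule 184): 101111101
Gen 13 (rule 110): 111000111
Gen 14 (rule 184): 110100110
Gen 15 (rule 110): 111101110
Gen 16 (rule 184): 111011101

Answer: none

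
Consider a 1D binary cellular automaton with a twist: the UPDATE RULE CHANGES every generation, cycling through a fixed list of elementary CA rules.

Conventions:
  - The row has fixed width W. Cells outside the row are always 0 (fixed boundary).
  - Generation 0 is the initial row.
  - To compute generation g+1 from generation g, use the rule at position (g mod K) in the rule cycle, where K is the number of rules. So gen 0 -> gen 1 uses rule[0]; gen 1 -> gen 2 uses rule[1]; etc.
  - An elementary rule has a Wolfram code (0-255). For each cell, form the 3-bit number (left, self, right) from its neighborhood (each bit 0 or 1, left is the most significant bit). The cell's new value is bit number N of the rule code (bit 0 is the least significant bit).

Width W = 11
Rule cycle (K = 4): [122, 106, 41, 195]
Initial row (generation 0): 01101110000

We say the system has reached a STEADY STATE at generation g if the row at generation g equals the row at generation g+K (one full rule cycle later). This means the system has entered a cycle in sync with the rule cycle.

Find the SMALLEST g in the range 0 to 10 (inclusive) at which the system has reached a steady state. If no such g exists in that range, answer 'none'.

Answer: 7

Derivation:
Gen 0: 01101110000
Gen 1 (rule 122): 11111011000
Gen 2 (rule 106): 10001111000
Gen 3 (rule 41): 00101000011
Gen 4 (rule 195): 11000011101
Gen 5 (rule 122): 11100110110
Gen 6 (rule 106): 10101111110
Gen 7 (rule 41): 01011000000
Gen 8 (rule 195): 10001011111
Gen 9 (rule 122): 01010110001
Gen 10 (rule 106): 10101110010
Gen 11 (rule 41): 01011000000
Gen 12 (rule 195): 10001011111
Gen 13 (rule 122): 01010110001
Gen 14 (rule 106): 10101110010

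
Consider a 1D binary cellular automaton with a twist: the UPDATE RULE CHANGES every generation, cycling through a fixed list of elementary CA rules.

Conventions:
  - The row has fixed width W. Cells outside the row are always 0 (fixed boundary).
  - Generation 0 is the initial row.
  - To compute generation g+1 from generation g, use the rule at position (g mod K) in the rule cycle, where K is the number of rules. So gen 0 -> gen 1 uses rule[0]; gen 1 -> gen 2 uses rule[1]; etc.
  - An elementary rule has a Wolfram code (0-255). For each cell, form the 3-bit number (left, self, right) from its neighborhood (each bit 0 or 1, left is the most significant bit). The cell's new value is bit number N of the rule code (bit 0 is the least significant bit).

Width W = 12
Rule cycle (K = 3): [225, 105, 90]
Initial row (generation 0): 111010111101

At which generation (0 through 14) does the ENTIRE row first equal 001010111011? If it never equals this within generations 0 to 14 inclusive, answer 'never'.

Gen 0: 111010111101
Gen 1 (rule 225): 011101011110
Gen 2 (rule 105): 010110110010
Gen 3 (rule 90): 100110111101
Gen 4 (rule 225): 000011011110
Gen 5 (rule 105): 111011110010
Gen 6 (rule 90): 101010011101
Gen 7 (rule 225): 010100001110
Gen 8 (rule 105): 001001101010
Gen 9 (rule 90): 010111100001
Gen 10 (rule 225): 001011101100
Gen 11 (rule 105): 100110111101
Gen 12 (rule 90): 011110100100
Gen 13 (rule 225): 001111000001
Gen 14 (rule 105): 101001011100

Answer: never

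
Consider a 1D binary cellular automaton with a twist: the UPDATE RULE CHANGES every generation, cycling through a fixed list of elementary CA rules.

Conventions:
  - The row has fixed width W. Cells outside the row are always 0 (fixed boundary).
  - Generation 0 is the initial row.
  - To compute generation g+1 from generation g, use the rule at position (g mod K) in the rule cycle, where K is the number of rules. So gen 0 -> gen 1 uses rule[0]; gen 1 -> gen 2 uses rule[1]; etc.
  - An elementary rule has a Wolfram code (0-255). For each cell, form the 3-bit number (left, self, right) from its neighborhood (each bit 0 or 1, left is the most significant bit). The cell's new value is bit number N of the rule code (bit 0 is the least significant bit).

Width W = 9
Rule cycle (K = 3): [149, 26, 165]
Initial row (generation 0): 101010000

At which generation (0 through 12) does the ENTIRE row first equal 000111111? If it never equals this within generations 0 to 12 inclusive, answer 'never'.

Answer: never

Derivation:
Gen 0: 101010000
Gen 1 (rule 149): 101011111
Gen 2 (rule 26): 000010000
Gen 3 (rule 165): 111010111
Gen 4 (rule 149): 010010010
Gen 5 (rule 26): 101101101
Gen 6 (rule 165): 110010011
Gen 7 (rule 149): 001011000
Gen 8 (rule 26): 010010100
Gen 9 (rule 165): 010011101
Gen 10 (rule 149): 011001001
Gen 11 (rule 26): 110110110
Gen 12 (rule 165): 001001000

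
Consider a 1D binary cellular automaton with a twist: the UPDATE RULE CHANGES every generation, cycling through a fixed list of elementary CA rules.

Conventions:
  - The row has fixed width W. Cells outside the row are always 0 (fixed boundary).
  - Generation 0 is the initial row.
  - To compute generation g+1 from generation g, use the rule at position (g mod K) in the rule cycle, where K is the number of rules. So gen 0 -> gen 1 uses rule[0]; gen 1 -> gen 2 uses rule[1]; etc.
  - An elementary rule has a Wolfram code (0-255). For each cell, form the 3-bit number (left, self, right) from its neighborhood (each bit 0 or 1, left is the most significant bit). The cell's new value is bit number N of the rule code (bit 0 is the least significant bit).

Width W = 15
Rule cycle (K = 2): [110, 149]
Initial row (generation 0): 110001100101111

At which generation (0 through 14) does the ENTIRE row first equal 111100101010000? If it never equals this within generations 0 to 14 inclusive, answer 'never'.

Answer: never

Derivation:
Gen 0: 110001100101111
Gen 1 (rule 110): 110011101111001
Gen 2 (rule 149): 001001000110101
Gen 3 (rule 110): 011011001111111
Gen 4 (rule 149): 000000100111110
Gen 5 (rule 110): 000001101100010
Gen 6 (rule 149): 111100000011011
Gen 7 (rule 110): 100100000111111
Gen 8 (rule 149): 110111110011110
Gen 9 (rule 110): 111100010110010
Gen 10 (rule 149): 011011010001011
Gen 11 (rule 110): 111111110011111
Gen 12 (rule 149): 011111101001110
Gen 13 (rule 110): 110000111011010
Gen 14 (rule 149): 001110010000011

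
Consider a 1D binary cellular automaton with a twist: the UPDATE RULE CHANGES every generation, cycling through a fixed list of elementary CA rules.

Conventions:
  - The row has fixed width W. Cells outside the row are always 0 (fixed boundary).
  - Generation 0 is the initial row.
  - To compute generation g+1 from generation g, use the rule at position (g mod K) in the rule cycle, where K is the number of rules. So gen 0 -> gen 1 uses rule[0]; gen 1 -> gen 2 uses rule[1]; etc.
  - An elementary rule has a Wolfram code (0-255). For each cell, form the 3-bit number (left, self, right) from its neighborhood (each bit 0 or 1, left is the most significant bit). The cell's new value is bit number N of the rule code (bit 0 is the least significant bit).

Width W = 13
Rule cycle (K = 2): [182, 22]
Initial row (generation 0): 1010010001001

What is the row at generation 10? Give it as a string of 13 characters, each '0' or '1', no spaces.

Gen 0: 1010010001001
Gen 1 (rule 182): 1111111011111
Gen 2 (rule 22): 0000000000000
Gen 3 (rule 182): 0000000000000
Gen 4 (rule 22): 0000000000000
Gen 5 (rule 182): 0000000000000
Gen 6 (rule 22): 0000000000000
Gen 7 (rule 182): 0000000000000
Gen 8 (rule 22): 0000000000000
Gen 9 (rule 182): 0000000000000
Gen 10 (rule 22): 0000000000000

Answer: 0000000000000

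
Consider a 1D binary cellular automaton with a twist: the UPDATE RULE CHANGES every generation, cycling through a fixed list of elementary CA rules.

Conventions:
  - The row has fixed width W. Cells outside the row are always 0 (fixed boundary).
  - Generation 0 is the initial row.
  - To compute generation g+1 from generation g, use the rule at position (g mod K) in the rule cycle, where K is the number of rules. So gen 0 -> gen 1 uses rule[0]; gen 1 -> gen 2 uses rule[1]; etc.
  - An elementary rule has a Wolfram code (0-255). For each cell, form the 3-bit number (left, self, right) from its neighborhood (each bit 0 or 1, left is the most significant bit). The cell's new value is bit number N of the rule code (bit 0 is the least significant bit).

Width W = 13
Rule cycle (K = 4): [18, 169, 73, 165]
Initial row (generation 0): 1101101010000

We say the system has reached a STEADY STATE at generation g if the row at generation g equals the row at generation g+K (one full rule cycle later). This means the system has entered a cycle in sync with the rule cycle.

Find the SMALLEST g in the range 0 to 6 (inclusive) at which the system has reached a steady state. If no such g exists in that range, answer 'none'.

Gen 0: 1101101010000
Gen 1 (rule 18): 0000000001000
Gen 2 (rule 169): 1111111100011
Gen 3 (rule 73): 1000000101011
Gen 4 (rule 165): 1011110111100
Gen 5 (rule 18): 0000000000010
Gen 6 (rule 169): 1111111111000
Gen 7 (rule 73): 1000000001011
Gen 8 (rule 165): 1011111101100
Gen 9 (rule 18): 0000000000010
Gen 10 (rule 169): 1111111111000

Answer: 5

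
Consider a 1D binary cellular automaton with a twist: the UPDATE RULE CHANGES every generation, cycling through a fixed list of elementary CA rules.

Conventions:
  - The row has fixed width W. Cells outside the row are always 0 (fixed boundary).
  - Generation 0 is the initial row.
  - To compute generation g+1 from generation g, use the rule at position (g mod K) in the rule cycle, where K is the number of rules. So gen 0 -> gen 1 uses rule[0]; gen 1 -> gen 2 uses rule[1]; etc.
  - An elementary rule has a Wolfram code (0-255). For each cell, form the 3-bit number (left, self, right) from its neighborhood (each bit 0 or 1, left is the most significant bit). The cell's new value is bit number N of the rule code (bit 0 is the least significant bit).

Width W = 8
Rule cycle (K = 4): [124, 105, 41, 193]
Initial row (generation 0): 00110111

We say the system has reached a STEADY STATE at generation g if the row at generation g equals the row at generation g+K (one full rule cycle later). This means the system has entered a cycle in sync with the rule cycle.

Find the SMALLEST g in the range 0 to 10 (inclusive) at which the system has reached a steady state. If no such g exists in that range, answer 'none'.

Gen 0: 00110111
Gen 1 (rule 124): 00111101
Gen 2 (rule 105): 10100110
Gen 3 (rule 41): 01000100
Gen 4 (rule 193): 00010001
Gen 5 (rule 124): 00011001
Gen 6 (rule 105): 11011000
Gen 7 (rule 41): 10110011
Gen 8 (rule 193): 00010001
Gen 9 (rule 124): 00011001
Gen 10 (rule 105): 11011000
Gen 11 (rule 41): 10110011
Gen 12 (rule 193): 00010001
Gen 13 (rule 124): 00011001
Gen 14 (rule 105): 11011000

Answer: 4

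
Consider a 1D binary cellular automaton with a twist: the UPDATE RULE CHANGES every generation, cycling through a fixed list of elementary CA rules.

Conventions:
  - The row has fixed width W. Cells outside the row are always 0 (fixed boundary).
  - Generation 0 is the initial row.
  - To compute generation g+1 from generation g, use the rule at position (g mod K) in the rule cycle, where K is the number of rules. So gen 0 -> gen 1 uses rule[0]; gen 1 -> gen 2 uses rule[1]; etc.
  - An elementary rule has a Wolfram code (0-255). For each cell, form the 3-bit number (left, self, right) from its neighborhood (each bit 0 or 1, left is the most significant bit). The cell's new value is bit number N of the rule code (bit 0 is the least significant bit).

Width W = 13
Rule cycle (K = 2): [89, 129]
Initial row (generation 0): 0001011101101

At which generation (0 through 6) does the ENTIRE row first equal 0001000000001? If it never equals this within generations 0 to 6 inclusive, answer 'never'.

Answer: 2

Derivation:
Gen 0: 0001011101101
Gen 1 (rule 89): 1100010101100
Gen 2 (rule 129): 0001000000001
Gen 3 (rule 89): 1100111111100
Gen 4 (rule 129): 0000011111001
Gen 5 (rule 89): 1111010001100
Gen 6 (rule 129): 0110000100001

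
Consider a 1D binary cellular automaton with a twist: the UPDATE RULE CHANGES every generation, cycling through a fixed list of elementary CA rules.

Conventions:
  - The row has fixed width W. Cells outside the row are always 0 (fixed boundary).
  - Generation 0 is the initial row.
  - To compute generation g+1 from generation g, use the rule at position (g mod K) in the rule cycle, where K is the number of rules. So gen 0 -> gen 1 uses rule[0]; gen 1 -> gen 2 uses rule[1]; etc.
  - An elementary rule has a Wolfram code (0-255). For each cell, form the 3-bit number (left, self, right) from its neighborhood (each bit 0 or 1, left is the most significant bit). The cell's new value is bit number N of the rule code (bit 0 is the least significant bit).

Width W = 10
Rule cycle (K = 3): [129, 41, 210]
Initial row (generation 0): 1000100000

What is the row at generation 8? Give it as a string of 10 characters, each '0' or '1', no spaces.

Answer: 1010011111

Derivation:
Gen 0: 1000100000
Gen 1 (rule 129): 0010001111
Gen 2 (rule 41): 1000101000
Gen 3 (rule 210): 0101000100
Gen 4 (rule 129): 0000010001
Gen 5 (rule 41): 1111000100
Gen 6 (rule 210): 0111101010
Gen 7 (rule 129): 0011000000
Gen 8 (rule 41): 1010011111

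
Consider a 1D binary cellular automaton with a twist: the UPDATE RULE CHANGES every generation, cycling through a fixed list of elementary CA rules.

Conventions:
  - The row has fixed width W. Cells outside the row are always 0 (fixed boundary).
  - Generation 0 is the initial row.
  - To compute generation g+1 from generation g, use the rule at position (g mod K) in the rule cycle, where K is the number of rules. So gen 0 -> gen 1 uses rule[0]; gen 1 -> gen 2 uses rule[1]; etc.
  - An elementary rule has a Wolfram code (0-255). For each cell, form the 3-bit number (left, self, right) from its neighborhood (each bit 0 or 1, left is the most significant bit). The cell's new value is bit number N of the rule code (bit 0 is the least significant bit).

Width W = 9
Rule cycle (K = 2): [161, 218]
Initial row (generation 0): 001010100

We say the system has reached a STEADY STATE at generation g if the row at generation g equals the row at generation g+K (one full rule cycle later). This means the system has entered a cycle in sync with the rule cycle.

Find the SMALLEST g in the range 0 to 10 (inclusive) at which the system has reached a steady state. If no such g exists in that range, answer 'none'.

Answer: 9

Derivation:
Gen 0: 001010100
Gen 1 (rule 161): 100101001
Gen 2 (rule 218): 011000110
Gen 3 (rule 161): 000010000
Gen 4 (rule 218): 000101000
Gen 5 (rule 161): 110010011
Gen 6 (rule 218): 111101111
Gen 7 (rule 161): 011010110
Gen 8 (rule 218): 111000111
Gen 9 (rule 161): 010010010
Gen 10 (rule 218): 101101101
Gen 11 (rule 161): 010010010
Gen 12 (rule 218): 101101101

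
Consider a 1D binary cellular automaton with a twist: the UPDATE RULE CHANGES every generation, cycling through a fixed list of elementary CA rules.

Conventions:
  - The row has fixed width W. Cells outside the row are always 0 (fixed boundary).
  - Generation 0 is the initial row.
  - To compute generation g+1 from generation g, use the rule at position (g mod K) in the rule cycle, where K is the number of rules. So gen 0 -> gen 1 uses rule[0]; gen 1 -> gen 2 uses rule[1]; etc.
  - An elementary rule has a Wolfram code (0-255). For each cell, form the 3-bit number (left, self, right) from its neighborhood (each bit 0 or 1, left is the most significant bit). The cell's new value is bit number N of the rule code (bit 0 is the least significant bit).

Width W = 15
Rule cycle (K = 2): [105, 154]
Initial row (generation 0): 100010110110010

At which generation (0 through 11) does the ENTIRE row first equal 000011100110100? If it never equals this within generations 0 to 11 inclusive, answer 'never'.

Answer: 10

Derivation:
Gen 0: 100010110110010
Gen 1 (rule 105): 001001111110000
Gen 2 (rule 154): 010111111101000
Gen 3 (rule 105): 001100000110011
Gen 4 (rule 154): 011010001101110
Gen 5 (rule 105): 011100101111010
Gen 6 (rule 154): 111011001110001
Gen 7 (rule 105): 101111001010100
Gen 8 (rule 154): 001110110000010
Gen 9 (rule 105): 101011110111000
Gen 10 (rule 154): 000011100110100
Gen 11 (rule 105): 111010100111001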